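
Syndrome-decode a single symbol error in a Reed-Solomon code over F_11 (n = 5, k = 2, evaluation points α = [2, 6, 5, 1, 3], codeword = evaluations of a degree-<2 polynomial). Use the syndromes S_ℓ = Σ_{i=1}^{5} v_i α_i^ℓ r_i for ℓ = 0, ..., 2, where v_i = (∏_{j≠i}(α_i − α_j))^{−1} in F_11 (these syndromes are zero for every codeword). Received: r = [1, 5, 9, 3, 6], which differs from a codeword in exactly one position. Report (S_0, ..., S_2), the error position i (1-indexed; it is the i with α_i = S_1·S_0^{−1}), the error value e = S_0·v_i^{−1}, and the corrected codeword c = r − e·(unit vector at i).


S = (9, 7, 3), error at position 1, error magnitude e = 2, c = [10, 5, 9, 3, 6].

Step 1: column multipliers v_i = (∏_{j≠i}(α_i − α_j))^{−1} mod 11.
  i = 1 (α = 2): (2−6)(2−5)(2−1)(2−3) = (−4)·(−3)·1·(−1) = −12 ≡ 10, so v_1 = 10^{−1} = 10 (mod 11).
  i = 2 (α = 6): (6−2)(6−5)(6−1)(6−3) = 4·1·5·3 = 60 ≡ 5, so v_2 = 5^{−1} = 9 (mod 11).
  i = 3 (α = 5): (5−2)(5−6)(5−1)(5−3) = 3·(−1)·4·2 = −24 ≡ 9, so v_3 = 9^{−1} = 5 (mod 11).
  i = 4 (α = 1): (1−2)(1−6)(1−5)(1−3) = (−1)·(−5)·(−4)·(−2) = 40 ≡ 7, so v_4 = 7^{−1} = 8 (mod 11).
  i = 5 (α = 3): (3−2)(3−6)(3−5)(3−1) = 1·(−3)·(−2)·2 = 12 ≡ 1, so v_5 = 1^{−1} = 1 (mod 11).
  v = [10, 9, 5, 8, 1].
Step 2: syndromes of r = [1, 5, 9, 3, 6] (all sums mod 11).
  S_0 = Σ v_i r_i = 10·1 + 9·5 + 5·9 + 8·3 + 1·6 = 130 ≡ 9.
  S_1 = Σ v_i α_i r_i = 10·2·1 + 9·6·5 + 5·5·9 + 8·1·3 + 1·3·6 = 557 ≡ 7.
  α_i^2 mod 11 = [4, 3, 3, 1, 9].
  S_2 = Σ v_i α_i^2 r_i = 10·4·1 + 9·3·5 + 5·3·9 + 8·1·3 + 1·9·6 = 388 ≡ 3.
  S = (9, 7, 3) ≠ 0, so r is not a codeword (an error is present).
Step 3: locate the error. For a single error e at position i, S_ℓ = v_i·e·α_i^ℓ, so α_err = S_1/S_0.
  S_0^{−1} = 9^{−1} = 5 (mod 11), so α_err = 7·5 = 35 ≡ 2 = α_1. Error position i = 1.
  Consistency check: S_2/S_1 = 3·8 = 24 ≡ 2 = α_err ✓ (single-error assumption holds).
Step 4: error magnitude e = S_0/v_1 = S_0·∏_{j≠1}(α_1 − α_j) = 9·10 = 90 ≡ 2 (mod 11).
Step 5: correct position 1: c_1 = r_1 − e = 1 − 2 ≡ 10 (mod 11). Hence c = [10, 5, 9, 3, 6].
  Check: interpolating c through the α_i gives m(x) = 7 + 7·x (degree < 2) with m(α_i) = c_i for every i, so c is indeed a codeword.


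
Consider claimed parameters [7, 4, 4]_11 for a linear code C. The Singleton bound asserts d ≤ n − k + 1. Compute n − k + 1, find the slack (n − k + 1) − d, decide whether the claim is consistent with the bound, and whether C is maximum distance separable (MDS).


Singleton RHS = n − k + 1 = 4, slack = 0, bound satisfied, MDS.

Singleton bound: d ≤ n − k + 1.
Here n = 7, k = 4, so n − k + 1 = 4.
Given d = 4, check d ≤ 4: YES.
Slack = (n − k + 1) − d = 0.
The code is MDS (slack = 0).
Description: the claimed parameters are [7, 4, 4]_11; such a code would be MDS (meets Singleton bound).


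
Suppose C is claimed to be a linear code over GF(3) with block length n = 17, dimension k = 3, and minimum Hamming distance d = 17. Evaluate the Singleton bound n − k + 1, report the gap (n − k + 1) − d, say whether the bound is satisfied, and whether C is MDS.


Singleton RHS = n − k + 1 = 15, slack = -2, bound violated (no such code; not MDS).

Singleton bound: d ≤ n − k + 1.
Here n = 17, k = 3, so n − k + 1 = 15.
Given d = 17, check d ≤ 15: NO.
Slack = (n − k + 1) − d = -2.
The slack is negative: d = 17 exceeds n − k + 1 = 15 by 2, so the Singleton bound is violated and no linear [17, 3, 17]_3 code can exist. In particular it is not MDS (MDS requires d = n − k + 1 exactly).
Description: the claimed parameters are [17, 3, 17]_3; such a code would be impossible (violates the Singleton bound).


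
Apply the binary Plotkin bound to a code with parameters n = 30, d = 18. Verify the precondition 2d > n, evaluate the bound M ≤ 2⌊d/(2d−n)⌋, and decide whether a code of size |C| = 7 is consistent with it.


Plotkin bound M ≤ 6; given |C| = 7 > bound (violated).

Check applicability: 2d = 36, n = 30.
2d − n = 6 > 0, so Plotkin applies.
Compute d/(2d−n) = 18/6 ≈ 3.0000.
⌊d/(2d−n)⌋ = 3.
Plotkin bound: M ≤ 2·3 = 6.
Given |C| = 7, check: VIOLATED.
This |C| is above the Plotkin bound, so no binary code with n = 30, d = 18 and 7 codewords exists.


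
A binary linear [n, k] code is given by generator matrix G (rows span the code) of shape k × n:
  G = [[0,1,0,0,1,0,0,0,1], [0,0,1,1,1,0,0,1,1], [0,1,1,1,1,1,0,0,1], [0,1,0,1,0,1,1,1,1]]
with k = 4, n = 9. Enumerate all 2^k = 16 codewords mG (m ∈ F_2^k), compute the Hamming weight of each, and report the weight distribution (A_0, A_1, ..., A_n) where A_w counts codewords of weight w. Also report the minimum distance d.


Weight distribution: A_0 = 1, A_3 = 4, A_4 = 5, A_5 = 4, A_6 = 2. Minimum distance d = 3.

Enumerate all 2^4 = 16 messages m ∈ F_2^4.
For each, compute codeword c = mG in F_2^9, then tally its weight.
  m = 0000 → c = 000000000, weight = 0.
  m = 1000 → c = 010010001, weight = 3.
  m = 0100 → c = 001110011, weight = 5.
  m = 1100 → c = 011100010, weight = 4.
  m = 0010 → c = 011111001, weight = 6.
  m = 1010 → c = 001101000, weight = 3.
  m = 0110 → c = 010001010, weight = 3.
  m = 1110 → c = 000011011, weight = 4.
  m = 0001 → c = 010101111, weight = 6.
  m = 1001 → c = 000111110, weight = 5.
  m = 0101 → c = 011011100, weight = 5.
  m = 1101 → c = 001001101, weight = 4.
  m = 0011 → c = 001010110, weight = 4.
  m = 1011 → c = 011000111, weight = 5.
  m = 0111 → c = 000100101, weight = 3.
  m = 1111 → c = 010110100, weight = 4.
Tally weights:
  weight 0: 1 codewords.
  weight 3: 4 codewords.
  weight 4: 5 codewords.
  weight 5: 4 codewords.
  weight 6: 2 codewords.
Minimum distance d = smallest w > 0 with A_w > 0 = 3.
Sanity: Σ A_w = 16 = 2^4 = 16 ✓.


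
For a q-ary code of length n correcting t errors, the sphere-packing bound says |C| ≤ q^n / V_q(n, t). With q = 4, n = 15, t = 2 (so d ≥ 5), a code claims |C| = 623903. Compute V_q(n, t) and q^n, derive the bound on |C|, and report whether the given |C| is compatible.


V_q(n, t) = 991, q^n = 1073741824, Hamming bound = 1083493, |C| = 623903 ≤ bound (satisfied).

Step 1: Compute V_q(n, t) = Σ_{j=0}^2 C(n, j) (q−1)^j.
  j = 0: C(15,0)·(3)^0 = 1·1 = 1.
  j = 1: C(15,1)·(3)^1 = 15·3 = 45.
  j = 2: C(15,2)·(3)^2 = 105·9 = 945.
  V_q(n, t) = 1 + 45 + 945 = 991.
Step 2: q^n = 4^15 = 1073741824.
Step 3: Hamming bound ⌊q^n / V_q(n,t)⌋ = ⌊1073741824/991⌋ = 1083493.
Step 4: Compare |C| = 623903 to 1083493: satisfied.
The claimed |C| lies below the Hamming bound.


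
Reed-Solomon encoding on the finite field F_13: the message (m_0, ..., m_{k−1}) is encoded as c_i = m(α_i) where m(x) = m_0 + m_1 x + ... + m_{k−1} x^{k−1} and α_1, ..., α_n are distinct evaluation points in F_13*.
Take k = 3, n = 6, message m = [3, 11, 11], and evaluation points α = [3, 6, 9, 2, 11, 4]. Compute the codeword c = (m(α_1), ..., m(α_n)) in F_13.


c = [5, 10, 5, 4, 12, 2]

Message polynomial: m(x) = 3 + 11·x + 11·x^2 (mod 13).
For each evaluation point α_i, compute m(α_i) mod 13:
  α_1 = 3: Horner steps 11 → 5 → 5, so m(3) = 5.
  α_2 = 6: Horner steps 11 → 12 → 10, so m(6) = 10.
  α_3 = 9: Horner steps 11 → 6 → 5, so m(9) = 5.
  α_4 = 2: Horner steps 11 → 7 → 4, so m(2) = 4.
  α_5 = 11: Horner steps 11 → 2 → 12, so m(11) = 12.
  α_6 = 4: Horner steps 11 → 3 → 2, so m(4) = 2.
Codeword c = [5, 10, 5, 4, 12, 2] ∈ F_13^6.


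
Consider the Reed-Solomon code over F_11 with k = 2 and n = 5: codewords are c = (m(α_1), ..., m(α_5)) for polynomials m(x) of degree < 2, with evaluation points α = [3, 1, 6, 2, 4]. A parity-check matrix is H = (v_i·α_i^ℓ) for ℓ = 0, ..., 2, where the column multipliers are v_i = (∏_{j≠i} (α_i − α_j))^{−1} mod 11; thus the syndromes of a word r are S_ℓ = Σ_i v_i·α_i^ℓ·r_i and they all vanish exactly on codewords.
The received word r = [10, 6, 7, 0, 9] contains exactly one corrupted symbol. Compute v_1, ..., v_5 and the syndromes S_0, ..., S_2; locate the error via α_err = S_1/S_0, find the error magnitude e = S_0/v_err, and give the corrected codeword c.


S = (2, 2, 2), error at position 2, error magnitude e = 5, c = [10, 1, 7, 0, 9].

Step 1: column multipliers v_i = (∏_{j≠i}(α_i − α_j))^{−1} mod 11.
  i = 1 (α = 3): (3−1)(3−6)(3−2)(3−4) = 2·(−3)·1·(−1) = 6 ≡ 6, so v_1 = 6^{−1} = 2 (mod 11).
  i = 2 (α = 1): (1−3)(1−6)(1−2)(1−4) = (−2)·(−5)·(−1)·(−3) = 30 ≡ 8, so v_2 = 8^{−1} = 7 (mod 11).
  i = 3 (α = 6): (6−3)(6−1)(6−2)(6−4) = 3·5·4·2 = 120 ≡ 10, so v_3 = 10^{−1} = 10 (mod 11).
  i = 4 (α = 2): (2−3)(2−1)(2−6)(2−4) = (−1)·1·(−4)·(−2) = −8 ≡ 3, so v_4 = 3^{−1} = 4 (mod 11).
  i = 5 (α = 4): (4−3)(4−1)(4−6)(4−2) = 1·3·(−2)·2 = −12 ≡ 10, so v_5 = 10^{−1} = 10 (mod 11).
  v = [2, 7, 10, 4, 10].
Step 2: syndromes of r = [10, 6, 7, 0, 9] (all sums mod 11).
  S_0 = Σ v_i r_i = 2·10 + 7·6 + 10·7 + 4·0 + 10·9 = 222 ≡ 2.
  S_1 = Σ v_i α_i r_i = 2·3·10 + 7·1·6 + 10·6·7 + 4·2·0 + 10·4·9 = 882 ≡ 2.
  α_i^2 mod 11 = [9, 1, 3, 4, 5].
  S_2 = Σ v_i α_i^2 r_i = 2·9·10 + 7·1·6 + 10·3·7 + 4·4·0 + 10·5·9 = 882 ≡ 2.
  S = (2, 2, 2) ≠ 0, so r is not a codeword (an error is present).
Step 3: locate the error. For a single error e at position i, S_ℓ = v_i·e·α_i^ℓ, so α_err = S_1/S_0.
  S_0^{−1} = 2^{−1} = 6 (mod 11), so α_err = 2·6 = 12 ≡ 1 = α_2. Error position i = 2.
  Consistency check: S_2/S_1 = 2·6 = 12 ≡ 1 = α_err ✓ (single-error assumption holds).
Step 4: error magnitude e = S_0/v_2 = S_0·∏_{j≠2}(α_2 − α_j) = 2·8 = 16 ≡ 5 (mod 11).
Step 5: correct position 2: c_2 = r_2 − e = 6 − 5 ≡ 1 (mod 11). Hence c = [10, 1, 7, 0, 9].
  Check: interpolating c through the α_i gives m(x) = 2 + 10·x (degree < 2) with m(α_i) = c_i for every i, so c is indeed a codeword.


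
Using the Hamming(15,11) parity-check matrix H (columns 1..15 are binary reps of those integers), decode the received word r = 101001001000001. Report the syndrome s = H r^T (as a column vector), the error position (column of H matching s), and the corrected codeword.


s = (0, 0, 1, 0)^T, error position = 2, corrected codeword c = 111001001000001

Compute s = H r^T mod 2 one row at a time:
  s_1 = 0 + 1 + 0 + 0 + 0 + 0 + 0 + 1 = 2 ≡ 0 (mod 2).
  s_2 = 0 + 0 + 1 + 0 + 0 + 0 + 0 + 1 = 2 ≡ 0 (mod 2).
  s_3 = 0 + 1 + 1 + 0 + 0 + 0 + 0 + 1 = 3 ≡ 1 (mod 2).
  s_4 = 1 + 1 + 0 + 0 + 1 + 0 + 0 + 1 = 4 ≡ 0 (mod 2).
s = (0, 0, 1, 0)^T — this equals column 2 of H (binary 0010), so error is at position 2.
Correct: flip bit 2 of r = 101001001000001 to get c = 111001001000001.


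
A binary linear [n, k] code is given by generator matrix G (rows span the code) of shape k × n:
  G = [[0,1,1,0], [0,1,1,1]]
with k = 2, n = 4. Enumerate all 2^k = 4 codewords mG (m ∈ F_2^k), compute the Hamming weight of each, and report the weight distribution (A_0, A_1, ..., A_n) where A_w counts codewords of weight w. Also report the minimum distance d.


Weight distribution: A_0 = 1, A_1 = 1, A_2 = 1, A_3 = 1. Minimum distance d = 1.

Enumerate all 2^2 = 4 messages m ∈ F_2^2.
For each, compute codeword c = mG in F_2^4, then tally its weight.
  m = 00 → c = 0000, weight = 0.
  m = 10 → c = 0110, weight = 2.
  m = 01 → c = 0111, weight = 3.
  m = 11 → c = 0001, weight = 1.
Tally weights:
  weight 0: 1 codewords.
  weight 1: 1 codewords.
  weight 2: 1 codewords.
  weight 3: 1 codewords.
Minimum distance d = smallest w > 0 with A_w > 0 = 1.
Sanity: Σ A_w = 4 = 2^2 = 4 ✓.


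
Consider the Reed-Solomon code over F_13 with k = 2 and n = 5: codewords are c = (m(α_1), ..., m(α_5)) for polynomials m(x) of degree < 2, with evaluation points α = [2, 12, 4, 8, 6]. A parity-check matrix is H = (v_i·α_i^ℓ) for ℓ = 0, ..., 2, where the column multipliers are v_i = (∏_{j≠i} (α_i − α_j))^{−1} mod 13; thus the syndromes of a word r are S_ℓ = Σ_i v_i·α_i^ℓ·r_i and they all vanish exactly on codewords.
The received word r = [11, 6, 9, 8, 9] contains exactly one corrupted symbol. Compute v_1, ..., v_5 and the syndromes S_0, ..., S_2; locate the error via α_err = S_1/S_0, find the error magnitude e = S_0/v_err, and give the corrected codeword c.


S = (6, 11, 5), error at position 3, error magnitude e = 12, c = [11, 6, 10, 8, 9].

Step 1: column multipliers v_i = (∏_{j≠i}(α_i − α_j))^{−1} mod 13.
  i = 1 (α = 2): (2−12)(2−4)(2−8)(2−6) = (−10)·(−2)·(−6)·(−4) = 480 ≡ 12, so v_1 = 12^{−1} = 12 (mod 13).
  i = 2 (α = 12): (12−2)(12−4)(12−8)(12−6) = 10·8·4·6 = 1920 ≡ 9, so v_2 = 9^{−1} = 3 (mod 13).
  i = 3 (α = 4): (4−2)(4−12)(4−8)(4−6) = 2·(−8)·(−4)·(−2) = −128 ≡ 2, so v_3 = 2^{−1} = 7 (mod 13).
  i = 4 (α = 8): (8−2)(8−12)(8−4)(8−6) = 6·(−4)·4·2 = −192 ≡ 3, so v_4 = 3^{−1} = 9 (mod 13).
  i = 5 (α = 6): (6−2)(6−12)(6−4)(6−8) = 4·(−6)·2·(−2) = 96 ≡ 5, so v_5 = 5^{−1} = 8 (mod 13).
  v = [12, 3, 7, 9, 8].
Step 2: syndromes of r = [11, 6, 9, 8, 9] (all sums mod 13).
  S_0 = Σ v_i r_i = 12·11 + 3·6 + 7·9 + 9·8 + 8·9 = 357 ≡ 6.
  S_1 = Σ v_i α_i r_i = 12·2·11 + 3·12·6 + 7·4·9 + 9·8·8 + 8·6·9 = 1740 ≡ 11.
  α_i^2 mod 13 = [4, 1, 3, 12, 10].
  S_2 = Σ v_i α_i^2 r_i = 12·4·11 + 3·1·6 + 7·3·9 + 9·12·8 + 8·10·9 = 2319 ≡ 5.
  S = (6, 11, 5) ≠ 0, so r is not a codeword (an error is present).
Step 3: locate the error. For a single error e at position i, S_ℓ = v_i·e·α_i^ℓ, so α_err = S_1/S_0.
  S_0^{−1} = 6^{−1} = 11 (mod 13), so α_err = 11·11 = 121 ≡ 4 = α_3. Error position i = 3.
  Consistency check: S_2/S_1 = 5·6 = 30 ≡ 4 = α_err ✓ (single-error assumption holds).
Step 4: error magnitude e = S_0/v_3 = S_0·∏_{j≠3}(α_3 − α_j) = 6·2 = 12 ≡ 12 (mod 13).
Step 5: correct position 3: c_3 = r_3 − e = 9 − 12 ≡ 10 (mod 13). Hence c = [11, 6, 10, 8, 9].
  Check: interpolating c through the α_i gives m(x) = 12 + 6·x (degree < 2) with m(α_i) = c_i for every i, so c is indeed a codeword.


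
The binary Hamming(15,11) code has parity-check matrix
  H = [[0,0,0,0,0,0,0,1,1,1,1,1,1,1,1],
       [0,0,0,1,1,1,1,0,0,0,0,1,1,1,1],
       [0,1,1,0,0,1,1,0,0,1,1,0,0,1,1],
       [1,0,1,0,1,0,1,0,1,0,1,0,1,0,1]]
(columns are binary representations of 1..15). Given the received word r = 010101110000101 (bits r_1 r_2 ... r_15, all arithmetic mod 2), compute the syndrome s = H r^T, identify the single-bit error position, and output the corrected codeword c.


s = (1, 1, 0, 1)^T, error position = 13, corrected codeword c = 010101110000001

Compute s = H r^T mod 2 one row at a time:
  s_1 = 1 + 0 + 0 + 0 + 0 + 1 + 0 + 1 = 3 ≡ 1 (mod 2).
  s_2 = 1 + 0 + 1 + 1 + 0 + 1 + 0 + 1 = 5 ≡ 1 (mod 2).
  s_3 = 1 + 0 + 1 + 1 + 0 + 0 + 0 + 1 = 4 ≡ 0 (mod 2).
  s_4 = 0 + 0 + 0 + 1 + 0 + 0 + 1 + 1 = 3 ≡ 1 (mod 2).
s = (1, 1, 0, 1)^T — this equals column 13 of H (binary 1101), so error is at position 13.
Correct: flip bit 13 of r = 010101110000101 to get c = 010101110000001.


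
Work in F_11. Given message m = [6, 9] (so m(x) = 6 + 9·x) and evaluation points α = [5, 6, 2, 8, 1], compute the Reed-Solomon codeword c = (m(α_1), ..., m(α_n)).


c = [7, 5, 2, 1, 4]

Message polynomial: m(x) = 6 + 9·x (mod 11).
For each evaluation point α_i, compute m(α_i) mod 11:
  α_1 = 5: Horner steps 9 → 7, so m(5) = 7.
  α_2 = 6: Horner steps 9 → 5, so m(6) = 5.
  α_3 = 2: Horner steps 9 → 2, so m(2) = 2.
  α_4 = 8: Horner steps 9 → 1, so m(8) = 1.
  α_5 = 1: Horner steps 9 → 4, so m(1) = 4.
Codeword c = [7, 5, 2, 1, 4] ∈ F_11^5.


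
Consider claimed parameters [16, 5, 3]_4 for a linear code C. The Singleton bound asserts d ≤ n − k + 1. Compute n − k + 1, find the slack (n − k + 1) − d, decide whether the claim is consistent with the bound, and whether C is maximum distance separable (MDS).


Singleton RHS = n − k + 1 = 12, slack = 9, bound satisfied, not MDS.

Singleton bound: d ≤ n − k + 1.
Here n = 16, k = 5, so n − k + 1 = 12.
Given d = 3, check d ≤ 12: YES.
Slack = (n − k + 1) − d = 9.
The code is NOT MDS (slack = 9 > 0).
Description: the claimed parameters are [16, 5, 3]_4; such a code would be non-MDS.


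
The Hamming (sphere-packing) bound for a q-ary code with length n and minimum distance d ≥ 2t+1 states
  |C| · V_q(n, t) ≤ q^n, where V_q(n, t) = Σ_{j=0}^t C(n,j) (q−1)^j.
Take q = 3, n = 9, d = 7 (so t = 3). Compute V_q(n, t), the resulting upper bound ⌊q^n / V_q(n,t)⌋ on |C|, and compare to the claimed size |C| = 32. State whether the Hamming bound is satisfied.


V_q(n, t) = 835, q^n = 19683, Hamming bound = 23, |C| = 32 > bound (violated).

Step 1: Compute V_q(n, t) = Σ_{j=0}^3 C(n, j) (q−1)^j.
  j = 0: C(9,0)·(2)^0 = 1·1 = 1.
  j = 1: C(9,1)·(2)^1 = 9·2 = 18.
  j = 2: C(9,2)·(2)^2 = 36·4 = 144.
  j = 3: C(9,3)·(2)^3 = 84·8 = 672.
  V_q(n, t) = 1 + 18 + 144 + 672 = 835.
Step 2: q^n = 3^9 = 19683.
Step 3: Hamming bound ⌊q^n / V_q(n,t)⌋ = ⌊19683/835⌋ = 23.
Step 4: Compare |C| = 32 to 23: violated.
The claimed |C| lies above the Hamming bound, so no 3-ary code of length 9 with d ≥ 7 can have 32 codewords.


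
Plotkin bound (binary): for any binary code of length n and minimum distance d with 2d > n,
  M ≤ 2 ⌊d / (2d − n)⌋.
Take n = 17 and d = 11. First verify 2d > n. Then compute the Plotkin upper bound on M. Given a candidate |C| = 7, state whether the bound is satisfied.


Plotkin bound M ≤ 4; given |C| = 7 > bound (violated).

Check applicability: 2d = 22, n = 17.
2d − n = 5 > 0, so Plotkin applies.
Compute d/(2d−n) = 11/5 ≈ 2.2000.
⌊d/(2d−n)⌋ = 2.
Plotkin bound: M ≤ 2·2 = 4.
Given |C| = 7, check: VIOLATED.
This |C| is above the Plotkin bound, so no binary code with n = 17, d = 11 and 7 codewords exists.


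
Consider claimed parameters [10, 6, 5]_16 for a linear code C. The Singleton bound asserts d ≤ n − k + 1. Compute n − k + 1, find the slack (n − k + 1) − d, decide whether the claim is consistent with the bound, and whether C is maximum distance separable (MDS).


Singleton RHS = n − k + 1 = 5, slack = 0, bound satisfied, MDS.

Singleton bound: d ≤ n − k + 1.
Here n = 10, k = 6, so n − k + 1 = 5.
Given d = 5, check d ≤ 5: YES.
Slack = (n − k + 1) − d = 0.
The code is MDS (slack = 0).
Description: the claimed parameters are [10, 6, 5]_16; such a code would be MDS (meets Singleton bound).


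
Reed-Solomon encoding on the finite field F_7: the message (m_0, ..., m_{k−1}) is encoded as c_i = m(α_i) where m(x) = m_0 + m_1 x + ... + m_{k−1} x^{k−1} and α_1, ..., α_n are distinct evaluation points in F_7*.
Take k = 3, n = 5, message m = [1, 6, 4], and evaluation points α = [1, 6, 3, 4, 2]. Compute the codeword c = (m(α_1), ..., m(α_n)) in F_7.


c = [4, 6, 6, 5, 1]

Message polynomial: m(x) = 1 + 6·x + 4·x^2 (mod 7).
For each evaluation point α_i, compute m(α_i) mod 7:
  α_1 = 1: Horner steps 4 → 3 → 4, so m(1) = 4.
  α_2 = 6: Horner steps 4 → 2 → 6, so m(6) = 6.
  α_3 = 3: Horner steps 4 → 4 → 6, so m(3) = 6.
  α_4 = 4: Horner steps 4 → 1 → 5, so m(4) = 5.
  α_5 = 2: Horner steps 4 → 0 → 1, so m(2) = 1.
Codeword c = [4, 6, 6, 5, 1] ∈ F_7^5.


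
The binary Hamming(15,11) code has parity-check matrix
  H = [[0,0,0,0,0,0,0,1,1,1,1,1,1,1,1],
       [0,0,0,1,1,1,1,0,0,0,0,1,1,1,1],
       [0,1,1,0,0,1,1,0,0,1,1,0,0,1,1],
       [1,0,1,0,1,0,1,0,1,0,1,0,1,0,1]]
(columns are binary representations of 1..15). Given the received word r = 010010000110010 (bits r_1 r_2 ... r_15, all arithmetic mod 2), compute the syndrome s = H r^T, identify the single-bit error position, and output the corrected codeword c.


s = (1, 0, 0, 0)^T, error position = 8, corrected codeword c = 010010010110010

Compute s = H r^T mod 2 one row at a time:
  s_1 = 0 + 0 + 1 + 1 + 0 + 0 + 1 + 0 = 3 ≡ 1 (mod 2).
  s_2 = 0 + 1 + 0 + 0 + 0 + 0 + 1 + 0 = 2 ≡ 0 (mod 2).
  s_3 = 1 + 0 + 0 + 0 + 1 + 1 + 1 + 0 = 4 ≡ 0 (mod 2).
  s_4 = 0 + 0 + 1 + 0 + 0 + 1 + 0 + 0 = 2 ≡ 0 (mod 2).
s = (1, 0, 0, 0)^T — this equals column 8 of H (binary 1000), so error is at position 8.
Correct: flip bit 8 of r = 010010000110010 to get c = 010010010110010.


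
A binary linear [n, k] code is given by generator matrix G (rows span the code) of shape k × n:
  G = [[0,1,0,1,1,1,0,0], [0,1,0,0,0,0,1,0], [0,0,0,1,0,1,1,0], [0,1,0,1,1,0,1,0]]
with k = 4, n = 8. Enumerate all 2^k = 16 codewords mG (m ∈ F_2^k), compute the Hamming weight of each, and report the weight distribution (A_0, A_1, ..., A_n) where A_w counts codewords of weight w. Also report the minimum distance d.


Weight distribution: A_0 = 1, A_1 = 2, A_2 = 4, A_3 = 6, A_4 = 3. Minimum distance d = 1.

Enumerate all 2^4 = 16 messages m ∈ F_2^4.
For each, compute codeword c = mG in F_2^8, then tally its weight.
  m = 0000 → c = 00000000, weight = 0.
  m = 1000 → c = 01011100, weight = 4.
  m = 0100 → c = 01000010, weight = 2.
  m = 1100 → c = 00011110, weight = 4.
  m = 0010 → c = 00010110, weight = 3.
  m = 1010 → c = 01001010, weight = 3.
  m = 0110 → c = 01010100, weight = 3.
  m = 1110 → c = 00001000, weight = 1.
  m = 0001 → c = 01011010, weight = 4.
  m = 1001 → c = 00000110, weight = 2.
  m = 0101 → c = 00011000, weight = 2.
  m = 1101 → c = 01000100, weight = 2.
  m = 0011 → c = 01001100, weight = 3.
  m = 1011 → c = 00010000, weight = 1.
  m = 0111 → c = 00001110, weight = 3.
  m = 1111 → c = 01010010, weight = 3.
Tally weights:
  weight 0: 1 codewords.
  weight 1: 2 codewords.
  weight 2: 4 codewords.
  weight 3: 6 codewords.
  weight 4: 3 codewords.
Minimum distance d = smallest w > 0 with A_w > 0 = 1.
Sanity: Σ A_w = 16 = 2^4 = 16 ✓.


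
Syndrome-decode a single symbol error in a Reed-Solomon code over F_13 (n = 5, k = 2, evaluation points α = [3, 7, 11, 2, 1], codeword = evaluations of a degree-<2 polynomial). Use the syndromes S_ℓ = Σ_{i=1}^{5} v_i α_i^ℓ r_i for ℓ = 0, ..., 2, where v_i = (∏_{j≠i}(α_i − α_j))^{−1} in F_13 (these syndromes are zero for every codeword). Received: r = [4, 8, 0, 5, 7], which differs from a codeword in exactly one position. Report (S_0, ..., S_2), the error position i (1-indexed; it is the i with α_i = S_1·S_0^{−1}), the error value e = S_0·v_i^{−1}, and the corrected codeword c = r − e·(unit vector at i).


S = (12, 10, 4), error at position 1, error magnitude e = 1, c = [3, 8, 0, 5, 7].

Step 1: column multipliers v_i = (∏_{j≠i}(α_i − α_j))^{−1} mod 13.
  i = 1 (α = 3): (3−7)(3−11)(3−2)(3−1) = (−4)·(−8)·1·2 = 64 ≡ 12, so v_1 = 12^{−1} = 12 (mod 13).
  i = 2 (α = 7): (7−3)(7−11)(7−2)(7−1) = 4·(−4)·5·6 = −480 ≡ 1, so v_2 = 1^{−1} = 1 (mod 13).
  i = 3 (α = 11): (11−3)(11−7)(11−2)(11−1) = 8·4·9·10 = 2880 ≡ 7, so v_3 = 7^{−1} = 2 (mod 13).
  i = 4 (α = 2): (2−3)(2−7)(2−11)(2−1) = (−1)·(−5)·(−9)·1 = −45 ≡ 7, so v_4 = 7^{−1} = 2 (mod 13).
  i = 5 (α = 1): (1−3)(1−7)(1−11)(1−2) = (−2)·(−6)·(−10)·(−1) = 120 ≡ 3, so v_5 = 3^{−1} = 9 (mod 13).
  v = [12, 1, 2, 2, 9].
Step 2: syndromes of r = [4, 8, 0, 5, 7] (all sums mod 13).
  S_0 = Σ v_i r_i = 12·4 + 1·8 + 2·0 + 2·5 + 9·7 = 129 ≡ 12.
  S_1 = Σ v_i α_i r_i = 12·3·4 + 1·7·8 + 2·11·0 + 2·2·5 + 9·1·7 = 283 ≡ 10.
  α_i^2 mod 13 = [9, 10, 4, 4, 1].
  S_2 = Σ v_i α_i^2 r_i = 12·9·4 + 1·10·8 + 2·4·0 + 2·4·5 + 9·1·7 = 615 ≡ 4.
  S = (12, 10, 4) ≠ 0, so r is not a codeword (an error is present).
Step 3: locate the error. For a single error e at position i, S_ℓ = v_i·e·α_i^ℓ, so α_err = S_1/S_0.
  S_0^{−1} = 12^{−1} = 12 (mod 13), so α_err = 10·12 = 120 ≡ 3 = α_1. Error position i = 1.
  Consistency check: S_2/S_1 = 4·4 = 16 ≡ 3 = α_err ✓ (single-error assumption holds).
Step 4: error magnitude e = S_0/v_1 = S_0·∏_{j≠1}(α_1 − α_j) = 12·12 = 144 ≡ 1 (mod 13).
Step 5: correct position 1: c_1 = r_1 − e = 4 − 1 ≡ 3 (mod 13). Hence c = [3, 8, 0, 5, 7].
  Check: interpolating c through the α_i gives m(x) = 9 + 11·x (degree < 2) with m(α_i) = c_i for every i, so c is indeed a codeword.


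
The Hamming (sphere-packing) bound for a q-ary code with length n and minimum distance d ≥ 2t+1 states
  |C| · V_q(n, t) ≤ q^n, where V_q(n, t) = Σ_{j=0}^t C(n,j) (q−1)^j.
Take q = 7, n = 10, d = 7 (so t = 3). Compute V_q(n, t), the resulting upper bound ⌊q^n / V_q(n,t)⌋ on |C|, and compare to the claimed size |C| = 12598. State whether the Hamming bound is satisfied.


V_q(n, t) = 27601, q^n = 282475249, Hamming bound = 10234, |C| = 12598 > bound (violated).

Step 1: Compute V_q(n, t) = Σ_{j=0}^3 C(n, j) (q−1)^j.
  j = 0: C(10,0)·(6)^0 = 1·1 = 1.
  j = 1: C(10,1)·(6)^1 = 10·6 = 60.
  j = 2: C(10,2)·(6)^2 = 45·36 = 1620.
  j = 3: C(10,3)·(6)^3 = 120·216 = 25920.
  V_q(n, t) = 1 + 60 + 1620 + 25920 = 27601.
Step 2: q^n = 7^10 = 282475249.
Step 3: Hamming bound ⌊q^n / V_q(n,t)⌋ = ⌊282475249/27601⌋ = 10234.
Step 4: Compare |C| = 12598 to 10234: violated.
The claimed |C| lies above the Hamming bound, so no 7-ary code of length 10 with d ≥ 7 can have 12598 codewords.


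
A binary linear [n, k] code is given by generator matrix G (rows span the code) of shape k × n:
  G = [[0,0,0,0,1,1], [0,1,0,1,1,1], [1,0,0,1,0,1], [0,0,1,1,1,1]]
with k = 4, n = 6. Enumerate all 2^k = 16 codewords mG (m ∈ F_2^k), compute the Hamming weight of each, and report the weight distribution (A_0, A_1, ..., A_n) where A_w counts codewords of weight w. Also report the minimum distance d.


Weight distribution: A_0 = 1, A_2 = 4, A_3 = 6, A_4 = 3, A_5 = 2. Minimum distance d = 2.

Enumerate all 2^4 = 16 messages m ∈ F_2^4.
For each, compute codeword c = mG in F_2^6, then tally its weight.
  m = 0000 → c = 000000, weight = 0.
  m = 1000 → c = 000011, weight = 2.
  m = 0100 → c = 010111, weight = 4.
  m = 1100 → c = 010100, weight = 2.
  m = 0010 → c = 100101, weight = 3.
  m = 1010 → c = 100110, weight = 3.
  m = 0110 → c = 110010, weight = 3.
  m = 1110 → c = 110001, weight = 3.
  m = 0001 → c = 001111, weight = 4.
  m = 1001 → c = 001100, weight = 2.
  m = 0101 → c = 011000, weight = 2.
  m = 1101 → c = 011011, weight = 4.
  m = 0011 → c = 101010, weight = 3.
  m = 1011 → c = 101001, weight = 3.
  m = 0111 → c = 111101, weight = 5.
  m = 1111 → c = 111110, weight = 5.
Tally weights:
  weight 0: 1 codewords.
  weight 2: 4 codewords.
  weight 3: 6 codewords.
  weight 4: 3 codewords.
  weight 5: 2 codewords.
Minimum distance d = smallest w > 0 with A_w > 0 = 2.
Sanity: Σ A_w = 16 = 2^4 = 16 ✓.


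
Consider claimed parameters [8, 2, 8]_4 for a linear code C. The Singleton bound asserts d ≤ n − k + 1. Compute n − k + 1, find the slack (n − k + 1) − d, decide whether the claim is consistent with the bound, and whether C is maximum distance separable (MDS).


Singleton RHS = n − k + 1 = 7, slack = -1, bound violated (no such code; not MDS).

Singleton bound: d ≤ n − k + 1.
Here n = 8, k = 2, so n − k + 1 = 7.
Given d = 8, check d ≤ 7: NO.
Slack = (n − k + 1) − d = -1.
The slack is negative: d = 8 exceeds n − k + 1 = 7 by 1, so the Singleton bound is violated and no linear [8, 2, 8]_4 code can exist. In particular it is not MDS (MDS requires d = n − k + 1 exactly).
Description: the claimed parameters are [8, 2, 8]_4; such a code would be impossible (violates the Singleton bound).


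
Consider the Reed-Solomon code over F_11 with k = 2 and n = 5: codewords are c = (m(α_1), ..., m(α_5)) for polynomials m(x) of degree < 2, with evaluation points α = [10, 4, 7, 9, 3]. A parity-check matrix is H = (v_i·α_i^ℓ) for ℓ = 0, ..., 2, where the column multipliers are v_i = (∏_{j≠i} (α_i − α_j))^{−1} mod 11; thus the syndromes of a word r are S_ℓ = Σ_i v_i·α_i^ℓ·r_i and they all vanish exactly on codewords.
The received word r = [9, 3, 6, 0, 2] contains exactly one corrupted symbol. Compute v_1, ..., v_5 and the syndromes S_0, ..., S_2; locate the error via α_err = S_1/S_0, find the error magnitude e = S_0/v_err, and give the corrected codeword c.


S = (6, 10, 2), error at position 4, error magnitude e = 3, c = [9, 3, 6, 8, 2].

Step 1: column multipliers v_i = (∏_{j≠i}(α_i − α_j))^{−1} mod 11.
  i = 1 (α = 10): (10−4)(10−7)(10−9)(10−3) = 6·3·1·7 = 126 ≡ 5, so v_1 = 5^{−1} = 9 (mod 11).
  i = 2 (α = 4): (4−10)(4−7)(4−9)(4−3) = (−6)·(−3)·(−5)·1 = −90 ≡ 9, so v_2 = 9^{−1} = 5 (mod 11).
  i = 3 (α = 7): (7−10)(7−4)(7−9)(7−3) = (−3)·3·(−2)·4 = 72 ≡ 6, so v_3 = 6^{−1} = 2 (mod 11).
  i = 4 (α = 9): (9−10)(9−4)(9−7)(9−3) = (−1)·5·2·6 = −60 ≡ 6, so v_4 = 6^{−1} = 2 (mod 11).
  i = 5 (α = 3): (3−10)(3−4)(3−7)(3−9) = (−7)·(−1)·(−4)·(−6) = 168 ≡ 3, so v_5 = 3^{−1} = 4 (mod 11).
  v = [9, 5, 2, 2, 4].
Step 2: syndromes of r = [9, 3, 6, 0, 2] (all sums mod 11).
  S_0 = Σ v_i r_i = 9·9 + 5·3 + 2·6 + 2·0 + 4·2 = 116 ≡ 6.
  S_1 = Σ v_i α_i r_i = 9·10·9 + 5·4·3 + 2·7·6 + 2·9·0 + 4·3·2 = 978 ≡ 10.
  α_i^2 mod 11 = [1, 5, 5, 4, 9].
  S_2 = Σ v_i α_i^2 r_i = 9·1·9 + 5·5·3 + 2·5·6 + 2·4·0 + 4·9·2 = 288 ≡ 2.
  S = (6, 10, 2) ≠ 0, so r is not a codeword (an error is present).
Step 3: locate the error. For a single error e at position i, S_ℓ = v_i·e·α_i^ℓ, so α_err = S_1/S_0.
  S_0^{−1} = 6^{−1} = 2 (mod 11), so α_err = 10·2 = 20 ≡ 9 = α_4. Error position i = 4.
  Consistency check: S_2/S_1 = 2·10 = 20 ≡ 9 = α_err ✓ (single-error assumption holds).
Step 4: error magnitude e = S_0/v_4 = S_0·∏_{j≠4}(α_4 − α_j) = 6·6 = 36 ≡ 3 (mod 11).
Step 5: correct position 4: c_4 = r_4 − e = 0 − 3 ≡ 8 (mod 11). Hence c = [9, 3, 6, 8, 2].
  Check: interpolating c through the α_i gives m(x) = 10 + 1·x (degree < 2) with m(α_i) = c_i for every i, so c is indeed a codeword.


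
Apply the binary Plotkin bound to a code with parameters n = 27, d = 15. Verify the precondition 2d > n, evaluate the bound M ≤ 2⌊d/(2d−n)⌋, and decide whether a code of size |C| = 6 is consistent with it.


Plotkin bound M ≤ 10; given |C| = 6 ≤ bound (satisfied).

Check applicability: 2d = 30, n = 27.
2d − n = 3 > 0, so Plotkin applies.
Compute d/(2d−n) = 15/3 ≈ 5.0000.
⌊d/(2d−n)⌋ = 5.
Plotkin bound: M ≤ 2·5 = 10.
Given |C| = 6, check: satisfied.
This |C| is below the Plotkin bound.


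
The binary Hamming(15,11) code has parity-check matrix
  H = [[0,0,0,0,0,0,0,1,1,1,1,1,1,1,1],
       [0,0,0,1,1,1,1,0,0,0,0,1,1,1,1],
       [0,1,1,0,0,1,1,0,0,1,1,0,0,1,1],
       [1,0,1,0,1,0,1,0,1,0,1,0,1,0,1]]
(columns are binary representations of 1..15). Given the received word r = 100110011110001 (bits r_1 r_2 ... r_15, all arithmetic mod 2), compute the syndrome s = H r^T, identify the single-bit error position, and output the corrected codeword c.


s = (1, 1, 1, 1)^T, error position = 15, corrected codeword c = 100110011110000

Compute s = H r^T mod 2 one row at a time:
  s_1 = 1 + 1 + 1 + 1 + 0 + 0 + 0 + 1 = 5 ≡ 1 (mod 2).
  s_2 = 1 + 1 + 0 + 0 + 0 + 0 + 0 + 1 = 3 ≡ 1 (mod 2).
  s_3 = 0 + 0 + 0 + 0 + 1 + 1 + 0 + 1 = 3 ≡ 1 (mod 2).
  s_4 = 1 + 0 + 1 + 0 + 1 + 1 + 0 + 1 = 5 ≡ 1 (mod 2).
s = (1, 1, 1, 1)^T — this equals column 15 of H (binary 1111), so error is at position 15.
Correct: flip bit 15 of r = 100110011110001 to get c = 100110011110000.


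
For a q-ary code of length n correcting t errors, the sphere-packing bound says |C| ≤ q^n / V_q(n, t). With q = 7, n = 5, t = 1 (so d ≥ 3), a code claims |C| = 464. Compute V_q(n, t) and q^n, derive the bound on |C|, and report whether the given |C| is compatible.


V_q(n, t) = 31, q^n = 16807, Hamming bound = 542, |C| = 464 ≤ bound (satisfied).

Step 1: Compute V_q(n, t) = Σ_{j=0}^1 C(n, j) (q−1)^j.
  j = 0: C(5,0)·(6)^0 = 1·1 = 1.
  j = 1: C(5,1)·(6)^1 = 5·6 = 30.
  V_q(n, t) = 1 + 30 = 31.
Step 2: q^n = 7^5 = 16807.
Step 3: Hamming bound ⌊q^n / V_q(n,t)⌋ = ⌊16807/31⌋ = 542.
Step 4: Compare |C| = 464 to 542: satisfied.
The claimed |C| lies below the Hamming bound.


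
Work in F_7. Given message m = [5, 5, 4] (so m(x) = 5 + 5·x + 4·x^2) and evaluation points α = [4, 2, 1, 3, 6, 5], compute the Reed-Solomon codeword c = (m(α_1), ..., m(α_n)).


c = [5, 3, 0, 0, 4, 4]

Message polynomial: m(x) = 5 + 5·x + 4·x^2 (mod 7).
For each evaluation point α_i, compute m(α_i) mod 7:
  α_1 = 4: Horner steps 4 → 0 → 5, so m(4) = 5.
  α_2 = 2: Horner steps 4 → 6 → 3, so m(2) = 3.
  α_3 = 1: Horner steps 4 → 2 → 0, so m(1) = 0.
  α_4 = 3: Horner steps 4 → 3 → 0, so m(3) = 0.
  α_5 = 6: Horner steps 4 → 1 → 4, so m(6) = 4.
  α_6 = 5: Horner steps 4 → 4 → 4, so m(5) = 4.
Codeword c = [5, 3, 0, 0, 4, 4] ∈ F_7^6.


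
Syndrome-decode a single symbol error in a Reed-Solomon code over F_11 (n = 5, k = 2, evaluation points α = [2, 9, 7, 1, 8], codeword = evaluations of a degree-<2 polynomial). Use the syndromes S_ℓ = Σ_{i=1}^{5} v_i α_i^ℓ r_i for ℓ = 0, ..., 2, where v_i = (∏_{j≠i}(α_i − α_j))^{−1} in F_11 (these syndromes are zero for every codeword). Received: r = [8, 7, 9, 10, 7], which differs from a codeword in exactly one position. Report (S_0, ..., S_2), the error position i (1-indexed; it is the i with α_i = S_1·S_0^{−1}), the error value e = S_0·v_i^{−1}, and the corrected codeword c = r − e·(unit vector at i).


S = (1, 9, 4), error at position 2, error magnitude e = 2, c = [8, 5, 9, 10, 7].

Step 1: column multipliers v_i = (∏_{j≠i}(α_i − α_j))^{−1} mod 11.
  i = 1 (α = 2): (2−9)(2−7)(2−1)(2−8) = (−7)·(−5)·1·(−6) = −210 ≡ 10, so v_1 = 10^{−1} = 10 (mod 11).
  i = 2 (α = 9): (9−2)(9−7)(9−1)(9−8) = 7·2·8·1 = 112 ≡ 2, so v_2 = 2^{−1} = 6 (mod 11).
  i = 3 (α = 7): (7−2)(7−9)(7−1)(7−8) = 5·(−2)·6·(−1) = 60 ≡ 5, so v_3 = 5^{−1} = 9 (mod 11).
  i = 4 (α = 1): (1−2)(1−9)(1−7)(1−8) = (−1)·(−8)·(−6)·(−7) = 336 ≡ 6, so v_4 = 6^{−1} = 2 (mod 11).
  i = 5 (α = 8): (8−2)(8−9)(8−7)(8−1) = 6·(−1)·1·7 = −42 ≡ 2, so v_5 = 2^{−1} = 6 (mod 11).
  v = [10, 6, 9, 2, 6].
Step 2: syndromes of r = [8, 7, 9, 10, 7] (all sums mod 11).
  S_0 = Σ v_i r_i = 10·8 + 6·7 + 9·9 + 2·10 + 6·7 = 265 ≡ 1.
  S_1 = Σ v_i α_i r_i = 10·2·8 + 6·9·7 + 9·7·9 + 2·1·10 + 6·8·7 = 1461 ≡ 9.
  α_i^2 mod 11 = [4, 4, 5, 1, 9].
  S_2 = Σ v_i α_i^2 r_i = 10·4·8 + 6·4·7 + 9·5·9 + 2·1·10 + 6·9·7 = 1291 ≡ 4.
  S = (1, 9, 4) ≠ 0, so r is not a codeword (an error is present).
Step 3: locate the error. For a single error e at position i, S_ℓ = v_i·e·α_i^ℓ, so α_err = S_1/S_0.
  S_0^{−1} = 1^{−1} = 1 (mod 11), so α_err = 9·1 = 9 ≡ 9 = α_2. Error position i = 2.
  Consistency check: S_2/S_1 = 4·5 = 20 ≡ 9 = α_err ✓ (single-error assumption holds).
Step 4: error magnitude e = S_0/v_2 = S_0·∏_{j≠2}(α_2 − α_j) = 1·2 = 2 ≡ 2 (mod 11).
Step 5: correct position 2: c_2 = r_2 − e = 7 − 2 ≡ 5 (mod 11). Hence c = [8, 5, 9, 10, 7].
  Check: interpolating c through the α_i gives m(x) = 1 + 9·x (degree < 2) with m(α_i) = c_i for every i, so c is indeed a codeword.


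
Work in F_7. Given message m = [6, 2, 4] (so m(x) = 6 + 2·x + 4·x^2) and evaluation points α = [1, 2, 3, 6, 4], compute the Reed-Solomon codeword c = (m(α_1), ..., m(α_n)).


c = [5, 5, 6, 1, 1]

Message polynomial: m(x) = 6 + 2·x + 4·x^2 (mod 7).
For each evaluation point α_i, compute m(α_i) mod 7:
  α_1 = 1: Horner steps 4 → 6 → 5, so m(1) = 5.
  α_2 = 2: Horner steps 4 → 3 → 5, so m(2) = 5.
  α_3 = 3: Horner steps 4 → 0 → 6, so m(3) = 6.
  α_4 = 6: Horner steps 4 → 5 → 1, so m(6) = 1.
  α_5 = 4: Horner steps 4 → 4 → 1, so m(4) = 1.
Codeword c = [5, 5, 6, 1, 1] ∈ F_7^5.


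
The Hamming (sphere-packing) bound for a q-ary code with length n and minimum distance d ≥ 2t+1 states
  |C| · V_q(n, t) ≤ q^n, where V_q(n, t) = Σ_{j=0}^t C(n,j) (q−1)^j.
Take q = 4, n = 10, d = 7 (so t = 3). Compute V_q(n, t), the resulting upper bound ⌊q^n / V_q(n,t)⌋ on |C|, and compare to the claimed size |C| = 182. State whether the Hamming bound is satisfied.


V_q(n, t) = 3676, q^n = 1048576, Hamming bound = 285, |C| = 182 ≤ bound (satisfied).

Step 1: Compute V_q(n, t) = Σ_{j=0}^3 C(n, j) (q−1)^j.
  j = 0: C(10,0)·(3)^0 = 1·1 = 1.
  j = 1: C(10,1)·(3)^1 = 10·3 = 30.
  j = 2: C(10,2)·(3)^2 = 45·9 = 405.
  j = 3: C(10,3)·(3)^3 = 120·27 = 3240.
  V_q(n, t) = 1 + 30 + 405 + 3240 = 3676.
Step 2: q^n = 4^10 = 1048576.
Step 3: Hamming bound ⌊q^n / V_q(n,t)⌋ = ⌊1048576/3676⌋ = 285.
Step 4: Compare |C| = 182 to 285: satisfied.
The claimed |C| lies below the Hamming bound.


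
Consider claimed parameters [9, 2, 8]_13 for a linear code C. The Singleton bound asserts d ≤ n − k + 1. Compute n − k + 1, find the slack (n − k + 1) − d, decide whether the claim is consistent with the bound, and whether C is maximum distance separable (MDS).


Singleton RHS = n − k + 1 = 8, slack = 0, bound satisfied, MDS.

Singleton bound: d ≤ n − k + 1.
Here n = 9, k = 2, so n − k + 1 = 8.
Given d = 8, check d ≤ 8: YES.
Slack = (n − k + 1) − d = 0.
The code is MDS (slack = 0).
Description: the claimed parameters are [9, 2, 8]_13; such a code would be MDS (meets Singleton bound).


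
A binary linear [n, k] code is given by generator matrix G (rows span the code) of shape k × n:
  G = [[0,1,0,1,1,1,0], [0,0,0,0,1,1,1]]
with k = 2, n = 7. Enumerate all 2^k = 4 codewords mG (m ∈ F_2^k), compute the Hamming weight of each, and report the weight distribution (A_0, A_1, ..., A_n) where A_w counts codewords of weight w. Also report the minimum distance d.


Weight distribution: A_0 = 1, A_3 = 2, A_4 = 1. Minimum distance d = 3.

Enumerate all 2^2 = 4 messages m ∈ F_2^2.
For each, compute codeword c = mG in F_2^7, then tally its weight.
  m = 00 → c = 0000000, weight = 0.
  m = 10 → c = 0101110, weight = 4.
  m = 01 → c = 0000111, weight = 3.
  m = 11 → c = 0101001, weight = 3.
Tally weights:
  weight 0: 1 codewords.
  weight 3: 2 codewords.
  weight 4: 1 codewords.
Minimum distance d = smallest w > 0 with A_w > 0 = 3.
Sanity: Σ A_w = 4 = 2^2 = 4 ✓.


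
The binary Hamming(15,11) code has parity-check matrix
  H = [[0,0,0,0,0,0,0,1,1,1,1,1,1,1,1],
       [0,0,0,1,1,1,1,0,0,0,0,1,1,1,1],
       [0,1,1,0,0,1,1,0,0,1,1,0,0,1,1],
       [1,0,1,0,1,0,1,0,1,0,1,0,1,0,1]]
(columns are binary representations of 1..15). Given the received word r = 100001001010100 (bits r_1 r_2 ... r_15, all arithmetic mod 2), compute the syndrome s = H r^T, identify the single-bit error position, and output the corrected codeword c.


s = (1, 0, 0, 0)^T, error position = 8, corrected codeword c = 100001011010100

Compute s = H r^T mod 2 one row at a time:
  s_1 = 0 + 1 + 0 + 1 + 0 + 1 + 0 + 0 = 3 ≡ 1 (mod 2).
  s_2 = 0 + 0 + 1 + 0 + 0 + 1 + 0 + 0 = 2 ≡ 0 (mod 2).
  s_3 = 0 + 0 + 1 + 0 + 0 + 1 + 0 + 0 = 2 ≡ 0 (mod 2).
  s_4 = 1 + 0 + 0 + 0 + 1 + 1 + 1 + 0 = 4 ≡ 0 (mod 2).
s = (1, 0, 0, 0)^T — this equals column 8 of H (binary 1000), so error is at position 8.
Correct: flip bit 8 of r = 100001001010100 to get c = 100001011010100.


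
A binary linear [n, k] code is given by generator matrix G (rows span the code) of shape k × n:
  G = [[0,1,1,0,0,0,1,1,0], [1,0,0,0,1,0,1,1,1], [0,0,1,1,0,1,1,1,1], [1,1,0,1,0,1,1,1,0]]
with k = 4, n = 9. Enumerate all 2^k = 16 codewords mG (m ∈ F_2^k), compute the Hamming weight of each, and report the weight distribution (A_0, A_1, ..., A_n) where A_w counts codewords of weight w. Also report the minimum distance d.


Weight distribution: A_0 = 1, A_1 = 1, A_4 = 5, A_5 = 5, A_6 = 2, A_7 = 2. Minimum distance d = 1.

Enumerate all 2^4 = 16 messages m ∈ F_2^4.
For each, compute codeword c = mG in F_2^9, then tally its weight.
  m = 0000 → c = 000000000, weight = 0.
  m = 1000 → c = 011000110, weight = 4.
  m = 0100 → c = 100010111, weight = 5.
  m = 1100 → c = 111010001, weight = 5.
  m = 0010 → c = 001101111, weight = 6.
  m = 1010 → c = 010101001, weight = 4.
  m = 0110 → c = 101111000, weight = 5.
  m = 1110 → c = 110111110, weight = 7.
  m = 0001 → c = 110101110, weight = 6.
  m = 1001 → c = 101101000, weight = 4.
  m = 0101 → c = 010111001, weight = 5.
  m = 1101 → c = 001111111, weight = 7.
  m = 0011 → c = 111000001, weight = 4.
  m = 1011 → c = 100000111, weight = 4.
  m = 0111 → c = 011010110, weight = 5.
  m = 1111 → c = 000010000, weight = 1.
Tally weights:
  weight 0: 1 codewords.
  weight 1: 1 codewords.
  weight 4: 5 codewords.
  weight 5: 5 codewords.
  weight 6: 2 codewords.
  weight 7: 2 codewords.
Minimum distance d = smallest w > 0 with A_w > 0 = 1.
Sanity: Σ A_w = 16 = 2^4 = 16 ✓.
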